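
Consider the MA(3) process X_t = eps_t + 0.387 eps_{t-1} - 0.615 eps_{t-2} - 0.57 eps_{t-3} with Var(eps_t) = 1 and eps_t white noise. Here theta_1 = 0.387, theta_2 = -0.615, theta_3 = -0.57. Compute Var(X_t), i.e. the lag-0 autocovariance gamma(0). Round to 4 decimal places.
\gamma(0) = 1.8529

For an MA(q) process X_t = eps_t + sum_i theta_i eps_{t-i} with
Var(eps_t) = sigma^2, the variance is
  gamma(0) = sigma^2 * (1 + sum_i theta_i^2).
  sum_i theta_i^2 = (0.387)^2 + (-0.615)^2 + (-0.57)^2 = 0.149769 + 0.378225 + 0.3249 = 0.852894.
  gamma(0) = 1 * (1 + 0.852894) = 1 * 1.852894 = 1.852894, which rounds to 1.8529.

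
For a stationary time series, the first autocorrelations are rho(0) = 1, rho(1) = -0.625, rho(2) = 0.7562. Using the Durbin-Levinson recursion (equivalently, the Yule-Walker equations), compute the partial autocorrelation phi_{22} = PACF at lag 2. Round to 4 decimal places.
\phi_{22} = 0.5999

The PACF at lag k is phi_{kk}, the last component of the solution
to the Yule-Walker system G_k phi = r_k where
  (G_k)_{ij} = rho(|i - j|), (r_k)_i = rho(i), i,j = 1..k.
Equivalently, Durbin-Levinson gives phi_{kk} iteratively:
  phi_{11} = rho(1)
  phi_{kk} = [rho(k) - sum_{j=1..k-1} phi_{k-1,j} rho(k-j)]
            / [1 - sum_{j=1..k-1} phi_{k-1,j} rho(j)],
  phi_{k,j} = phi_{k-1,j} - phi_{kk} phi_{k-1,k-j},  j = 1..k-1.
Step k = 1:
  phi_11 = rho(1) = -0.625.
Step k = 2:
  phi_22 = [rho(2) - phi_11 rho(1)] / [1 - phi_11 rho(1)] = [0.7562 - (-0.625)(-0.625)] / [1 - (-0.625)(-0.625)]
         = 0.365575 / 0.609375 = 0.5999.
Therefore phi_{22} = 0.5999.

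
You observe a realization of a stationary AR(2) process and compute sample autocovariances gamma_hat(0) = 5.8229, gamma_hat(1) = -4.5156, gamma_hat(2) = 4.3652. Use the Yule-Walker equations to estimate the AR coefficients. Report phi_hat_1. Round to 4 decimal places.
\hat\phi_{1} = -0.4870

The Yule-Walker equations for an AR(p) process read, in matrix form,
  Gamma_p phi = r_p,   with   (Gamma_p)_{ij} = gamma(|i - j|),
                       (r_p)_i = gamma(i),   i,j = 1..p.
Substitute the sample gammas (Toeplitz matrix and right-hand side of size 2):
  Gamma_p = [[5.8229, -4.5156], [-4.5156, 5.8229]]
  r_p     = [-4.5156, 4.3652]
Written out:
  5.8229 phi_1 - 4.5156 phi_2 = -4.5156
  -4.5156 phi_1 + 5.8229 phi_2 = 4.3652
Solve by Cramer's rule:
  det = gamma(0)^2 - gamma(1)^2 = (5.8229)^2 - (-4.5156)^2 = 33.90616441 - 20.39064336 = 13.51552105
  phi_hat_1 = [gamma(1) gamma(0) - gamma(1) gamma(2)] / det = [(-4.5156)(5.8229) - (-4.5156)(4.3652)] / 13.51552105 = -6.58239012 / 13.51552105 = -0.487
  phi_hat_2 = [gamma(0) gamma(2) - gamma(1)^2] / det = [(5.8229)(4.3652) - (-4.5156)^2] / 13.51552105 = 5.02747972 / 13.51552105 = 0.372
So phi_hat = [-0.4870, 0.3720].
Therefore phi_hat_1 = -0.4870.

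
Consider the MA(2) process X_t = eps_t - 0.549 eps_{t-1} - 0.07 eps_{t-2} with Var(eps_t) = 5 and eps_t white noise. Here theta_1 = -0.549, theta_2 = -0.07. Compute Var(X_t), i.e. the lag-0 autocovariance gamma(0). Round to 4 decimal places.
\gamma(0) = 6.5315

For an MA(q) process X_t = eps_t + sum_i theta_i eps_{t-i} with
Var(eps_t) = sigma^2, the variance is
  gamma(0) = sigma^2 * (1 + sum_i theta_i^2).
  sum_i theta_i^2 = (-0.549)^2 + (-0.07)^2 = 0.301401 + 0.0049 = 0.306301.
  gamma(0) = 5 * (1 + 0.306301) = 5 * 1.306301 = 6.531505, which rounds to 6.5315.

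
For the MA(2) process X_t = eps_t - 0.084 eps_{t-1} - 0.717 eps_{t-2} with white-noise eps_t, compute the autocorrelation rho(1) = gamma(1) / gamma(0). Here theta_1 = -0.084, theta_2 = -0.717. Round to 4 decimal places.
\rho(1) = -0.0156

For an MA(q) process with theta_0 = 1, the autocovariance is
  gamma(k) = sigma^2 * sum_{i=0..q-k} theta_i * theta_{i+k},
and rho(k) = gamma(k) / gamma(0). Sigma^2 cancels.
  numerator   = (1)*(-0.084) + (-0.084)*(-0.717) = -0.023772.
  denominator = (1)^2 + (-0.084)^2 + (-0.717)^2 = 1.521145.
  rho(1) = -0.023772 / 1.521145 = -0.0156.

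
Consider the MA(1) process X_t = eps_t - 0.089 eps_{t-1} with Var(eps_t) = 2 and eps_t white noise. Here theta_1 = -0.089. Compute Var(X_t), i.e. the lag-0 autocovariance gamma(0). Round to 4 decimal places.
\gamma(0) = 2.0158

For an MA(q) process X_t = eps_t + sum_i theta_i eps_{t-i} with
Var(eps_t) = sigma^2, the variance is
  gamma(0) = sigma^2 * (1 + sum_i theta_i^2).
  sum_i theta_i^2 = (-0.089)^2 = 0.007921.
  gamma(0) = 2 * (1 + 0.007921) = 2 * 1.007921 = 2.015842, which rounds to 2.0158.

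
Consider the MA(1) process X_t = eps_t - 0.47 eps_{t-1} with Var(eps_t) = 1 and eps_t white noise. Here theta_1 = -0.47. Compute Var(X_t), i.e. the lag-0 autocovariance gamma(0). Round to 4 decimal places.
\gamma(0) = 1.2209

For an MA(q) process X_t = eps_t + sum_i theta_i eps_{t-i} with
Var(eps_t) = sigma^2, the variance is
  gamma(0) = sigma^2 * (1 + sum_i theta_i^2).
  sum_i theta_i^2 = (-0.47)^2 = 0.2209.
  gamma(0) = 1 * (1 + 0.2209) = 1 * 1.2209 = 1.2209.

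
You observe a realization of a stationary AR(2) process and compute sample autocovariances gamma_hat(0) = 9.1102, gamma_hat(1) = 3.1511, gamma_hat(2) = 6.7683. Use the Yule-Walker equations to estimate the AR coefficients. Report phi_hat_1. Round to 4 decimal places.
\hat\phi_{1} = 0.1010

The Yule-Walker equations for an AR(p) process read, in matrix form,
  Gamma_p phi = r_p,   with   (Gamma_p)_{ij} = gamma(|i - j|),
                       (r_p)_i = gamma(i),   i,j = 1..p.
Substitute the sample gammas (Toeplitz matrix and right-hand side of size 2):
  Gamma_p = [[9.1102, 3.1511], [3.1511, 9.1102]]
  r_p     = [3.1511, 6.7683]
Written out:
  9.1102 phi_1 + 3.1511 phi_2 = 3.1511
  3.1511 phi_1 + 9.1102 phi_2 = 6.7683
Solve by Cramer's rule:
  det = gamma(0)^2 - gamma(1)^2 = (9.1102)^2 - (3.1511)^2 = 82.99574404 - 9.92943121 = 73.06631283
  phi_hat_1 = [gamma(1) gamma(0) - gamma(1) gamma(2)] / det = [(3.1511)(9.1102) - (3.1511)(6.7683)] / 73.06631283 = 7.37956109 / 73.06631283 = 0.101
  phi_hat_2 = [gamma(0) gamma(2) - gamma(1)^2] / det = [(9.1102)(6.7683) - (3.1511)^2] / 73.06631283 = 51.73113545 / 73.06631283 = 0.708
So phi_hat = [0.1010, 0.7080].
Therefore phi_hat_1 = 0.1010.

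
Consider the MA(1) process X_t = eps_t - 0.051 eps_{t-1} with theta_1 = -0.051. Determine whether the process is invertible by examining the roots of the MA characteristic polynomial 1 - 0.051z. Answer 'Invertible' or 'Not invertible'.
\text{Invertible}

The MA(q) characteristic polynomial is P(z) = 1 - 0.051z.
Invertibility requires all roots to lie outside the unit circle, i.e. |z| > 1 for every root.
This is linear in z: 1 + (-0.051) z = 0  =>  z = -1/(-0.051) = 19.607843,  |z| = 19.607843.
Moduli of all roots: 19.6078.
All moduli strictly greater than 1? Yes.
Verdict: Invertible.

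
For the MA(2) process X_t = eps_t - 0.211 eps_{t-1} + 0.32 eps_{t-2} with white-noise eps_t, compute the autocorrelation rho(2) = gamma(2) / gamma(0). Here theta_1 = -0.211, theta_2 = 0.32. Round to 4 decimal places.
\rho(2) = 0.2790

For an MA(q) process with theta_0 = 1, the autocovariance is
  gamma(k) = sigma^2 * sum_{i=0..q-k} theta_i * theta_{i+k},
and rho(k) = gamma(k) / gamma(0). Sigma^2 cancels.
  numerator   = (1)*(0.32) = 0.32.
  denominator = (1)^2 + (-0.211)^2 + (0.32)^2 = 1.146921.
  rho(2) = 0.32 / 1.146921 = 0.2790.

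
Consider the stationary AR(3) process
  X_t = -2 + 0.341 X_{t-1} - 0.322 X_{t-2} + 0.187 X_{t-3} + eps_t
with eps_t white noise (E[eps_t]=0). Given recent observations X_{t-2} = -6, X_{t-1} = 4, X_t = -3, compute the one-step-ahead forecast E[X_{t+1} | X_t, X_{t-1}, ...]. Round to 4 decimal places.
E[X_{t+1} \mid \mathcal F_t] = -5.4330

For an AR(p) model X_t = c + sum_i phi_i X_{t-i} + eps_t, the
one-step-ahead conditional mean is
  E[X_{t+1} | X_t, ...] = c + sum_i phi_i X_{t+1-i}.
Substitute known values:
  E[X_{t+1} | ...] = -2 + (0.341) * (-3) + (-0.322) * (4) + (0.187) * (-6)
                   = -5.4330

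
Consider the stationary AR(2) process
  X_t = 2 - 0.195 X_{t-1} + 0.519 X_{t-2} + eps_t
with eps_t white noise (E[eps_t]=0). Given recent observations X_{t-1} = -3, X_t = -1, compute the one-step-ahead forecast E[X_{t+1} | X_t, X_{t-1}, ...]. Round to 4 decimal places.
E[X_{t+1} \mid \mathcal F_t] = 0.6380

For an AR(p) model X_t = c + sum_i phi_i X_{t-i} + eps_t, the
one-step-ahead conditional mean is
  E[X_{t+1} | X_t, ...] = c + sum_i phi_i X_{t+1-i}.
Substitute known values:
  E[X_{t+1} | ...] = 2 + (-0.195) * (-1) + (0.519) * (-3)
                   = 0.6380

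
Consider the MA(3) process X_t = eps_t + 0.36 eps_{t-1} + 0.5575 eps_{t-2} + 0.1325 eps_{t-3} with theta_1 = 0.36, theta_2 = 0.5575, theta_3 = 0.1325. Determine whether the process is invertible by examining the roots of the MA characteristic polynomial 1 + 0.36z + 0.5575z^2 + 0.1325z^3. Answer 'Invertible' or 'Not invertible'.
\text{Invertible}

The MA(q) characteristic polynomial is P(z) = 1 + 0.36z + 0.5575z^2 + 0.1325z^3.
Invertibility requires all roots to lie outside the unit circle, i.e. |z| > 1 for every root.
Degree 3: look for a simple real root z0 first, then factor out (1 - z/z0) and solve the remaining quadratic.
Testing z0 = -4: P(-4) = 1 + (0.36)(-4) + (0.5575)(-4)^2 + (0.1325)(-4)^3
  = 1 + (-1.44) + (8.92) + (-8.48) = 0.  So z_0 = -4 is a root, |z_0| = 4.
Divide out the factor (1 + 0.25 z) = (1 - z/z0) (since 1/z0 = -0.25):
  P(z) = (1 + 0.25 z)(1 + (0.11) z + (0.53) z^2)
  [check: z-coef 0.11 - (-0.25) = 0.36; z^2-coef 0.53 - (-0.25)(0.11) = 0.5575; z^3-coef -(-0.25)(0.53) = 0.1325.]
Remaining roots from the quadratic factor 1 + (0.11) z + (0.53) z^2:
  Set 1 + (0.11) z + (0.53) z^2 = 0, i.e. a z^2 + b z + c = 0 with a = 0.53, b = 0.11, c = 1.
  Discriminant D = b^2 - 4ac = (0.11)^2 - 4*(0.53)*1 = 0.0121 - (2.12) = -2.1079.
  D < 0, so the roots are the complex-conjugate pair z = (-b +/- i sqrt(-D)) / (2a) = -0.1038 +/- 1.3697i.
  For a conjugate pair |z|^2 = z * conj(z) = (product of roots) = c/a = 1/(0.53) = 1.886792, so |z| = sqrt(1.886792) = 1.3736 for both roots.
Moduli of all roots: 4.0000, 1.3736, 1.3736.
All moduli strictly greater than 1? Yes.
Verdict: Invertible.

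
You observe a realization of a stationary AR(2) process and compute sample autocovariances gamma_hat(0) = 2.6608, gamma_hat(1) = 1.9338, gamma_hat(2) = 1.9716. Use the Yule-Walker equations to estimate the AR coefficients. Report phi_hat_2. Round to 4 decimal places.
\hat\phi_{2} = 0.4510

The Yule-Walker equations for an AR(p) process read, in matrix form,
  Gamma_p phi = r_p,   with   (Gamma_p)_{ij} = gamma(|i - j|),
                       (r_p)_i = gamma(i),   i,j = 1..p.
Substitute the sample gammas (Toeplitz matrix and right-hand side of size 2):
  Gamma_p = [[2.6608, 1.9338], [1.9338, 2.6608]]
  r_p     = [1.9338, 1.9716]
Written out:
  2.6608 phi_1 + 1.9338 phi_2 = 1.9338
  1.9338 phi_1 + 2.6608 phi_2 = 1.9716
Solve by Cramer's rule:
  det = gamma(0)^2 - gamma(1)^2 = (2.6608)^2 - (1.9338)^2 = 7.07985664 - 3.73958244 = 3.3402742
  phi_hat_1 = [gamma(1) gamma(0) - gamma(1) gamma(2)] / det = [(1.9338)(2.6608) - (1.9338)(1.9716)] / 3.3402742 = 1.33277496 / 3.3402742 = 0.399
  phi_hat_2 = [gamma(0) gamma(2) - gamma(1)^2] / det = [(2.6608)(1.9716) - (1.9338)^2] / 3.3402742 = 1.50645084 / 3.3402742 = 0.451
So phi_hat = [0.3990, 0.4510].
Therefore phi_hat_2 = 0.4510.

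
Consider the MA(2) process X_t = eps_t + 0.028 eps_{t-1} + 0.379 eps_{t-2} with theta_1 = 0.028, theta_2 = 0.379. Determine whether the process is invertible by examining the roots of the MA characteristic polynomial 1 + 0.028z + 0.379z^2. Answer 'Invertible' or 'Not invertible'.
\text{Invertible}

The MA(q) characteristic polynomial is P(z) = 1 + 0.028z + 0.379z^2.
Invertibility requires all roots to lie outside the unit circle, i.e. |z| > 1 for every root.
Set 1 + (0.028) z + (0.379) z^2 = 0, i.e. a z^2 + b z + c = 0 with a = 0.379, b = 0.028, c = 1.
Discriminant D = b^2 - 4ac = (0.028)^2 - 4*(0.379)*1 = 0.000784 - (1.516) = -1.515216.
D < 0, so the roots are the complex-conjugate pair z = (-b +/- i sqrt(-D)) / (2a) = -0.0369 +/- 1.6239i.
For a conjugate pair |z|^2 = z * conj(z) = (product of roots) = c/a = 1/(0.379) = 2.638522, so |z| = sqrt(2.638522) = 1.6244 for both roots.
Moduli of all roots: 1.6244, 1.6244.
All moduli strictly greater than 1? Yes.
Verdict: Invertible.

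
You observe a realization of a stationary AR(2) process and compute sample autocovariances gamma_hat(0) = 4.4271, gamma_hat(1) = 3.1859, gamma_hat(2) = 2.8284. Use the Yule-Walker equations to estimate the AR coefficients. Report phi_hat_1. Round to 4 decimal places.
\hat\phi_{1} = 0.5390

The Yule-Walker equations for an AR(p) process read, in matrix form,
  Gamma_p phi = r_p,   with   (Gamma_p)_{ij} = gamma(|i - j|),
                       (r_p)_i = gamma(i),   i,j = 1..p.
Substitute the sample gammas (Toeplitz matrix and right-hand side of size 2):
  Gamma_p = [[4.4271, 3.1859], [3.1859, 4.4271]]
  r_p     = [3.1859, 2.8284]
Written out:
  4.4271 phi_1 + 3.1859 phi_2 = 3.1859
  3.1859 phi_1 + 4.4271 phi_2 = 2.8284
Solve by Cramer's rule:
  det = gamma(0)^2 - gamma(1)^2 = (4.4271)^2 - (3.1859)^2 = 19.59921441 - 10.14995881 = 9.4492556
  phi_hat_1 = [gamma(1) gamma(0) - gamma(1) gamma(2)] / det = [(3.1859)(4.4271) - (3.1859)(2.8284)] / 9.4492556 = 5.09329833 / 9.4492556 = 0.539
  phi_hat_2 = [gamma(0) gamma(2) - gamma(1)^2] / det = [(4.4271)(2.8284) - (3.1859)^2] / 9.4492556 = 2.37165083 / 9.4492556 = 0.251
So phi_hat = [0.5390, 0.2510].
Therefore phi_hat_1 = 0.5390.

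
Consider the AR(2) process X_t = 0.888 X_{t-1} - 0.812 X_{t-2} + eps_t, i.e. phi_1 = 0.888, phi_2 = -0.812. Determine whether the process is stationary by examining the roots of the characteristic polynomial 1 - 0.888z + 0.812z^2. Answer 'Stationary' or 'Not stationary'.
\text{Stationary}

The AR(p) characteristic polynomial is P(z) = 1 - 0.888z + 0.812z^2.
Stationarity requires all roots to lie outside the unit circle, i.e. |z| > 1 for every root.
Set 1 + (-0.888) z + (0.812) z^2 = 0, i.e. a z^2 + b z + c = 0 with a = 0.812, b = -0.888, c = 1.
Discriminant D = b^2 - 4ac = (-0.888)^2 - 4*(0.812)*1 = 0.788544 - (3.248) = -2.459456.
D < 0, so the roots are the complex-conjugate pair z = (-b +/- i sqrt(-D)) / (2a) = 0.5468 +/- 0.9657i.
For a conjugate pair |z|^2 = z * conj(z) = (product of roots) = c/a = 1/(0.812) = 1.231527, so |z| = sqrt(1.231527) = 1.1097 for both roots.
Moduli of all roots: 1.1097, 1.1097.
All moduli strictly greater than 1? Yes.
Verdict: Stationary.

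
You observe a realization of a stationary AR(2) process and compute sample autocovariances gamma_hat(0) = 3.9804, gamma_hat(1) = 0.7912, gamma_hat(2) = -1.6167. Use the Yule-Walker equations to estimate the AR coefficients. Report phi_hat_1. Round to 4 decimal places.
\hat\phi_{1} = 0.2910

The Yule-Walker equations for an AR(p) process read, in matrix form,
  Gamma_p phi = r_p,   with   (Gamma_p)_{ij} = gamma(|i - j|),
                       (r_p)_i = gamma(i),   i,j = 1..p.
Substitute the sample gammas (Toeplitz matrix and right-hand side of size 2):
  Gamma_p = [[3.9804, 0.7912], [0.7912, 3.9804]]
  r_p     = [0.7912, -1.6167]
Written out:
  3.9804 phi_1 + 0.7912 phi_2 = 0.7912
  0.7912 phi_1 + 3.9804 phi_2 = -1.6167
Solve by Cramer's rule:
  det = gamma(0)^2 - gamma(1)^2 = (3.9804)^2 - (0.7912)^2 = 15.84358416 - 0.62599744 = 15.21758672
  phi_hat_1 = [gamma(1) gamma(0) - gamma(1) gamma(2)] / det = [(0.7912)(3.9804) - (0.7912)(-1.6167)] / 15.21758672 = 4.42842552 / 15.21758672 = 0.291
  phi_hat_2 = [gamma(0) gamma(2) - gamma(1)^2] / det = [(3.9804)(-1.6167) - (0.7912)^2] / 15.21758672 = -7.06111012 / 15.21758672 = -0.464
So phi_hat = [0.2910, -0.4640].
Therefore phi_hat_1 = 0.2910.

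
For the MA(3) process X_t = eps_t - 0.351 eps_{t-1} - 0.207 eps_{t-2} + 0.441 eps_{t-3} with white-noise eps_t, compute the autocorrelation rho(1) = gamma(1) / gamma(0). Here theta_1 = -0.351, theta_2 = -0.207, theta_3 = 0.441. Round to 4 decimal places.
\rho(1) = -0.2717

For an MA(q) process with theta_0 = 1, the autocovariance is
  gamma(k) = sigma^2 * sum_{i=0..q-k} theta_i * theta_{i+k},
and rho(k) = gamma(k) / gamma(0). Sigma^2 cancels.
  numerator   = (1)*(-0.351) + (-0.351)*(-0.207) + (-0.207)*(0.441) = -0.36963.
  denominator = (1)^2 + (-0.351)^2 + (-0.207)^2 + (0.441)^2 = 1.360531.
  rho(1) = -0.36963 / 1.360531 = -0.2717.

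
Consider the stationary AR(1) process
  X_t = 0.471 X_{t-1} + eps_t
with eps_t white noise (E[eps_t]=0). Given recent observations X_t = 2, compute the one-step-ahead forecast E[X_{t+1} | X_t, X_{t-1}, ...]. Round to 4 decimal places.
E[X_{t+1} \mid \mathcal F_t] = 0.9420

For an AR(p) model X_t = c + sum_i phi_i X_{t-i} + eps_t, the
one-step-ahead conditional mean is
  E[X_{t+1} | X_t, ...] = c + sum_i phi_i X_{t+1-i}.
Substitute known values:
  E[X_{t+1} | ...] = (0.471) * (2)
                   = 0.9420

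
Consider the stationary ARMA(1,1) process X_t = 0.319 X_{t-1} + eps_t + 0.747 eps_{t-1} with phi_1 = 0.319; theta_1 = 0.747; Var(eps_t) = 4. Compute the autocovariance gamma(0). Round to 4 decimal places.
\gamma(0) = 9.0604

Multiply the model equation by X_{t-k} and take expectations. With theta_0 = psi_0 = 1 and psi_j the MA(infinity) weights, this gives
  gamma(k) - sum_i phi_i gamma(k-i) = c_k,
  c_k = sigma^2 * sum_{j=k..q} theta_j psi_{j-k}   (c_k = 0 for k > q),
using gamma(-m) = gamma(m).
psi-weights needed (psi_j = theta_j + sum_i phi_i psi_{j-i}):
  psi_1 = theta_1 + phi_1 = 0.747 + (0.319) = 1.066
Right-hand sides:
  c_0 = sigma^2 (1 + theta_1 psi_1) = 4 * (1 + (0.747)(1.066)) = 4 * 1.796302 = 7.185208
  c_1 = sigma^2 theta_1 = 4 * (0.747) = 2.988
  c_2 = 0
Equations for k = 0 and k = 1 (AR order 1):
  gamma(0) = phi_1 gamma(1) + c_0
  gamma(1) = phi_1 gamma(0) + c_1
Substituting the second into the first: gamma(0) (1 - phi_1^2) = c_0 + phi_1 c_1, so
  gamma(0) = (c_0 + phi_1 c_1) / (1 - phi_1^2) = (7.185208 + (0.319)(2.988)) / (1 - (0.319)^2) = 8.13838 / 0.898239 = 9.060373.
Therefore gamma(0) = 9.0604 (to 4 decimal places).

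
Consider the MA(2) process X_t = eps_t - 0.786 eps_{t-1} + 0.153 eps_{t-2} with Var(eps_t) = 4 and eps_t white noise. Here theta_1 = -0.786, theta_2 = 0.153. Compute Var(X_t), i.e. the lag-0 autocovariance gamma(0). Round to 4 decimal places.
\gamma(0) = 6.5648

For an MA(q) process X_t = eps_t + sum_i theta_i eps_{t-i} with
Var(eps_t) = sigma^2, the variance is
  gamma(0) = sigma^2 * (1 + sum_i theta_i^2).
  sum_i theta_i^2 = (-0.786)^2 + (0.153)^2 = 0.617796 + 0.023409 = 0.641205.
  gamma(0) = 4 * (1 + 0.641205) = 4 * 1.641205 = 6.56482, which rounds to 6.5648.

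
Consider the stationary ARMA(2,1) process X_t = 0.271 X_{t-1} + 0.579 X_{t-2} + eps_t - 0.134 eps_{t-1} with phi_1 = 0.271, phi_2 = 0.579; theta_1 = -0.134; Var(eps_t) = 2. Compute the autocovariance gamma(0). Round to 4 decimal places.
\gamma(0) = 4.3433

Multiply the model equation by X_{t-k} and take expectations. With theta_0 = psi_0 = 1 and psi_j the MA(infinity) weights, this gives
  gamma(k) - sum_i phi_i gamma(k-i) = c_k,
  c_k = sigma^2 * sum_{j=k..q} theta_j psi_{j-k}   (c_k = 0 for k > q),
using gamma(-m) = gamma(m).
psi-weights needed (psi_j = theta_j + sum_i phi_i psi_{j-i}):
  psi_1 = theta_1 + phi_1 = -0.134 + (0.271) = 0.137
Right-hand sides:
  c_0 = sigma^2 (1 + theta_1 psi_1) = 2 * (1 + (-0.134)(0.137)) = 2 * 0.981642 = 1.963284
  c_1 = sigma^2 theta_1 = 2 * (-0.134) = -0.268
  c_2 = 0
Equations for k = 0, 1, 2 (AR order 2, c_2 = 0):
  (E0) gamma(0) = phi_1 gamma(1) + phi_2 gamma(2) + c_0
  (E1) gamma(1) = phi_1 gamma(0) + phi_2 gamma(1) + c_1
  (E2) gamma(2) = phi_1 gamma(1) + phi_2 gamma(0)
From (E1): gamma(1) = A gamma(0) + B with
  A = phi_1 / (1 - phi_2) = 0.271 / 0.421 = 0.643705,   B = c_1 / (1 - phi_2) = -0.268 / 0.421 = -0.63658.
Insert (E2) into (E0): gamma(0) (1 - phi_2^2) = phi_1 (1 + phi_2) gamma(1) + c_0.
  phi_1 (1 + phi_2) = (0.271)(1.579) = 0.427909,   1 - phi_2^2 = 0.664759.
Replace gamma(1) by A gamma(0) + B and collect gamma(0):
  gamma(0) [0.664759 - (0.427909)(0.643705)] = (0.427909)(-0.63658) + 1.963284
  gamma(0) * 0.389312 = 1.690886
  gamma(0) = 1.690886 / 0.389312 = 4.343271.
Therefore gamma(0) = 4.3433 (to 4 decimal places).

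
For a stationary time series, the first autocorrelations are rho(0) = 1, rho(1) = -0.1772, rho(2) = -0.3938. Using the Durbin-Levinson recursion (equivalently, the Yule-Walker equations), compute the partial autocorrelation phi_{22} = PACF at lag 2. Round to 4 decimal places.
\phi_{22} = -0.4390

The PACF at lag k is phi_{kk}, the last component of the solution
to the Yule-Walker system G_k phi = r_k where
  (G_k)_{ij} = rho(|i - j|), (r_k)_i = rho(i), i,j = 1..k.
Equivalently, Durbin-Levinson gives phi_{kk} iteratively:
  phi_{11} = rho(1)
  phi_{kk} = [rho(k) - sum_{j=1..k-1} phi_{k-1,j} rho(k-j)]
            / [1 - sum_{j=1..k-1} phi_{k-1,j} rho(j)],
  phi_{k,j} = phi_{k-1,j} - phi_{kk} phi_{k-1,k-j},  j = 1..k-1.
Step k = 1:
  phi_11 = rho(1) = -0.1772.
Step k = 2:
  phi_22 = [rho(2) - phi_11 rho(1)] / [1 - phi_11 rho(1)] = [-0.3938 - (-0.1772)(-0.1772)] / [1 - (-0.1772)(-0.1772)]
         = -0.42519984 / 0.96860016 = -0.439.
Therefore phi_{22} = -0.4390.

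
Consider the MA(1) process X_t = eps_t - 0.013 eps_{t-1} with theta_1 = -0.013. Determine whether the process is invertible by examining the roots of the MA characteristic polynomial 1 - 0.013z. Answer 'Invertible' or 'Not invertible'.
\text{Invertible}

The MA(q) characteristic polynomial is P(z) = 1 - 0.013z.
Invertibility requires all roots to lie outside the unit circle, i.e. |z| > 1 for every root.
This is linear in z: 1 + (-0.013) z = 0  =>  z = -1/(-0.013) = 76.923077,  |z| = 76.923077.
Moduli of all roots: 76.9231.
All moduli strictly greater than 1? Yes.
Verdict: Invertible.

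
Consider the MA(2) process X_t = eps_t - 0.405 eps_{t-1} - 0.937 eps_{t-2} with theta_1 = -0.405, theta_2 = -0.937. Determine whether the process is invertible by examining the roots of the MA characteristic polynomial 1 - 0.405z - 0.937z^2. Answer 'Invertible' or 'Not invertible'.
\text{Not invertible}

The MA(q) characteristic polynomial is P(z) = 1 - 0.405z - 0.937z^2.
Invertibility requires all roots to lie outside the unit circle, i.e. |z| > 1 for every root.
Set 1 + (-0.405) z + (-0.937) z^2 = 0, i.e. a z^2 + b z + c = 0 with a = -0.937, b = -0.405, c = 1.
Discriminant D = b^2 - 4ac = (-0.405)^2 - 4*(-0.937)*1 = 0.164025 - (-3.748) = 3.912025.
D >= 0, so the roots are real: z = (-b +/- sqrt(D)) / (2a) = (0.405 +/- 1.977884) / (-1.874).
  z_1 = (0.405 + 1.977884) / (-1.874) = -1.2715,   |z_1| = 1.2715.
  z_2 = (0.405 - 1.977884) / (-1.874) = 0.8393,   |z_2| = 0.8393.
Moduli of all roots: 1.2715, 0.8393.
All moduli strictly greater than 1? No.
Verdict: Not invertible.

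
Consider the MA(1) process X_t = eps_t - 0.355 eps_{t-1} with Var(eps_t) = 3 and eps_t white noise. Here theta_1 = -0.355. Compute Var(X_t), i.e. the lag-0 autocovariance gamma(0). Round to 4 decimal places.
\gamma(0) = 3.3781

For an MA(q) process X_t = eps_t + sum_i theta_i eps_{t-i} with
Var(eps_t) = sigma^2, the variance is
  gamma(0) = sigma^2 * (1 + sum_i theta_i^2).
  sum_i theta_i^2 = (-0.355)^2 = 0.126025.
  gamma(0) = 3 * (1 + 0.126025) = 3 * 1.126025 = 3.378075, which rounds to 3.3781.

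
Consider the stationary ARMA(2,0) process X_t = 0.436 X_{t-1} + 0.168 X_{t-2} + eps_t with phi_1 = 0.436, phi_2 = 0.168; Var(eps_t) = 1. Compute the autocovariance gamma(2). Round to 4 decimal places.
\gamma(2) = 0.5625

Multiply the model equation by X_{t-k} and take expectations. With theta_0 = psi_0 = 1 and psi_j the MA(infinity) weights, this gives
  gamma(k) - sum_i phi_i gamma(k-i) = c_k,
  c_k = sigma^2 * sum_{j=k..q} theta_j psi_{j-k}   (c_k = 0 for k > q),
using gamma(-m) = gamma(m).
Pure AR (q = 0): c_0 = sigma^2 = 1, c_k = 0 for k >= 1.
Equations for k = 0, 1, 2 (AR order 2, c_2 = 0):
  (E0) gamma(0) = phi_1 gamma(1) + phi_2 gamma(2) + c_0
  (E1) gamma(1) = phi_1 gamma(0) + phi_2 gamma(1) + c_1
  (E2) gamma(2) = phi_1 gamma(1) + phi_2 gamma(0)
From (E1): gamma(1) = A gamma(0) + B with
  A = phi_1 / (1 - phi_2) = 0.436 / 0.832 = 0.524038,   B = c_1 / (1 - phi_2) = 0 / 0.832 = 0.
Insert (E2) into (E0): gamma(0) (1 - phi_2^2) = phi_1 (1 + phi_2) gamma(1) + c_0.
  phi_1 (1 + phi_2) = (0.436)(1.168) = 0.509248,   1 - phi_2^2 = 0.971776.
Replace gamma(1) by A gamma(0) + B and collect gamma(0):
  gamma(0) [0.971776 - (0.509248)(0.524038)] = c_0 = 1
  gamma(0) * 0.70491 = 1
  gamma(0) = 1 / 0.70491 = 1.41862.
  gamma(1) = A gamma(0) = (0.524038)(1.41862) = 0.743411.
  gamma(2) = phi_1 gamma(1) + phi_2 gamma(0) = (0.436)(0.743411) + (0.168)(1.41862) = 0.562456.
Therefore gamma(2) = 0.5625 (to 4 decimal places).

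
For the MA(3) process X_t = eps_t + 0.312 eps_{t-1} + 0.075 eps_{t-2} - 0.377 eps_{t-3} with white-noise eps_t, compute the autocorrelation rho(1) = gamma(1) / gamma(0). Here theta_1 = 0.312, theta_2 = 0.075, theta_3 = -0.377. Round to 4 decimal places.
\rho(1) = 0.2467

For an MA(q) process with theta_0 = 1, the autocovariance is
  gamma(k) = sigma^2 * sum_{i=0..q-k} theta_i * theta_{i+k},
and rho(k) = gamma(k) / gamma(0). Sigma^2 cancels.
  numerator   = (1)*(0.312) + (0.312)*(0.075) + (0.075)*(-0.377) = 0.307125.
  denominator = (1)^2 + (0.312)^2 + (0.075)^2 + (-0.377)^2 = 1.245098.
  rho(1) = 0.307125 / 1.245098 = 0.2467.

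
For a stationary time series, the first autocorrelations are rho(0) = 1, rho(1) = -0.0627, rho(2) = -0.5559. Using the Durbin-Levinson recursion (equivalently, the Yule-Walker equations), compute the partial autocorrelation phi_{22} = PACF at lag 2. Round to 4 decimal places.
\phi_{22} = -0.5620

The PACF at lag k is phi_{kk}, the last component of the solution
to the Yule-Walker system G_k phi = r_k where
  (G_k)_{ij} = rho(|i - j|), (r_k)_i = rho(i), i,j = 1..k.
Equivalently, Durbin-Levinson gives phi_{kk} iteratively:
  phi_{11} = rho(1)
  phi_{kk} = [rho(k) - sum_{j=1..k-1} phi_{k-1,j} rho(k-j)]
            / [1 - sum_{j=1..k-1} phi_{k-1,j} rho(j)],
  phi_{k,j} = phi_{k-1,j} - phi_{kk} phi_{k-1,k-j},  j = 1..k-1.
Step k = 1:
  phi_11 = rho(1) = -0.0627.
Step k = 2:
  phi_22 = [rho(2) - phi_11 rho(1)] / [1 - phi_11 rho(1)] = [-0.5559 - (-0.0627)(-0.0627)] / [1 - (-0.0627)(-0.0627)]
         = -0.55983129 / 0.99606871 = -0.562.
Therefore phi_{22} = -0.5620.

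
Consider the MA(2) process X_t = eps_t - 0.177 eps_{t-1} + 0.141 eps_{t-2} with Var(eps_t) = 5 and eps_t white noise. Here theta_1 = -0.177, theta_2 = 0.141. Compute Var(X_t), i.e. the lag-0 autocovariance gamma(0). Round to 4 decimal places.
\gamma(0) = 5.2561

For an MA(q) process X_t = eps_t + sum_i theta_i eps_{t-i} with
Var(eps_t) = sigma^2, the variance is
  gamma(0) = sigma^2 * (1 + sum_i theta_i^2).
  sum_i theta_i^2 = (-0.177)^2 + (0.141)^2 = 0.031329 + 0.019881 = 0.05121.
  gamma(0) = 5 * (1 + 0.05121) = 5 * 1.05121 = 5.25605, which rounds to 5.2561.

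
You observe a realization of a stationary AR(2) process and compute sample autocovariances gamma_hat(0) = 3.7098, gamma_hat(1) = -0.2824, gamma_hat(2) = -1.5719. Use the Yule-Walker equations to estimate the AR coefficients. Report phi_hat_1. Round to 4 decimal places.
\hat\phi_{1} = -0.1090

The Yule-Walker equations for an AR(p) process read, in matrix form,
  Gamma_p phi = r_p,   with   (Gamma_p)_{ij} = gamma(|i - j|),
                       (r_p)_i = gamma(i),   i,j = 1..p.
Substitute the sample gammas (Toeplitz matrix and right-hand side of size 2):
  Gamma_p = [[3.7098, -0.2824], [-0.2824, 3.7098]]
  r_p     = [-0.2824, -1.5719]
Written out:
  3.7098 phi_1 - 0.2824 phi_2 = -0.2824
  -0.2824 phi_1 + 3.7098 phi_2 = -1.5719
Solve by Cramer's rule:
  det = gamma(0)^2 - gamma(1)^2 = (3.7098)^2 - (-0.2824)^2 = 13.76261604 - 0.07974976 = 13.68286628
  phi_hat_1 = [gamma(1) gamma(0) - gamma(1) gamma(2)] / det = [(-0.2824)(3.7098) - (-0.2824)(-1.5719)] / 13.68286628 = -1.49155208 / 13.68286628 = -0.109
  phi_hat_2 = [gamma(0) gamma(2) - gamma(1)^2] / det = [(3.7098)(-1.5719) - (-0.2824)^2] / 13.68286628 = -5.91118438 / 13.68286628 = -0.432
So phi_hat = [-0.1090, -0.4320].
Therefore phi_hat_1 = -0.1090.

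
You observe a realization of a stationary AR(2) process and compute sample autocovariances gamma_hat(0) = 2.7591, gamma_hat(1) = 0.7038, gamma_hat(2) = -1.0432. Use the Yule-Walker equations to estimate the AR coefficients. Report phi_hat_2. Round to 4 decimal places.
\hat\phi_{2} = -0.4740

The Yule-Walker equations for an AR(p) process read, in matrix form,
  Gamma_p phi = r_p,   with   (Gamma_p)_{ij} = gamma(|i - j|),
                       (r_p)_i = gamma(i),   i,j = 1..p.
Substitute the sample gammas (Toeplitz matrix and right-hand side of size 2):
  Gamma_p = [[2.7591, 0.7038], [0.7038, 2.7591]]
  r_p     = [0.7038, -1.0432]
Written out:
  2.7591 phi_1 + 0.7038 phi_2 = 0.7038
  0.7038 phi_1 + 2.7591 phi_2 = -1.0432
Solve by Cramer's rule:
  det = gamma(0)^2 - gamma(1)^2 = (2.7591)^2 - (0.7038)^2 = 7.61263281 - 0.49533444 = 7.11729837
  phi_hat_1 = [gamma(1) gamma(0) - gamma(1) gamma(2)] / det = [(0.7038)(2.7591) - (0.7038)(-1.0432)] / 7.11729837 = 2.67605874 / 7.11729837 = 0.376
  phi_hat_2 = [gamma(0) gamma(2) - gamma(1)^2] / det = [(2.7591)(-1.0432) - (0.7038)^2] / 7.11729837 = -3.37362756 / 7.11729837 = -0.474
So phi_hat = [0.3760, -0.4740].
Therefore phi_hat_2 = -0.4740.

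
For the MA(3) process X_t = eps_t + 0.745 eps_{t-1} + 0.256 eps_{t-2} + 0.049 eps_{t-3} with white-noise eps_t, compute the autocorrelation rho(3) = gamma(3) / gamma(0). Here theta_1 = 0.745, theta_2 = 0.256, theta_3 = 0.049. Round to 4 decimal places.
\rho(3) = 0.0302

For an MA(q) process with theta_0 = 1, the autocovariance is
  gamma(k) = sigma^2 * sum_{i=0..q-k} theta_i * theta_{i+k},
and rho(k) = gamma(k) / gamma(0). Sigma^2 cancels.
  numerator   = (1)*(0.049) = 0.049.
  denominator = (1)^2 + (0.745)^2 + (0.256)^2 + (0.049)^2 = 1.622962.
  rho(3) = 0.049 / 1.622962 = 0.0302.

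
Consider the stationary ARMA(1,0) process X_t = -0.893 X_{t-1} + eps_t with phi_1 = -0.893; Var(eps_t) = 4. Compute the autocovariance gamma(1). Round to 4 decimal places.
\gamma(1) = -17.6351

Multiply the model equation by X_{t-k} and take expectations. With theta_0 = psi_0 = 1 and psi_j the MA(infinity) weights, this gives
  gamma(k) - sum_i phi_i gamma(k-i) = c_k,
  c_k = sigma^2 * sum_{j=k..q} theta_j psi_{j-k}   (c_k = 0 for k > q),
using gamma(-m) = gamma(m).
Pure AR (q = 0): c_0 = sigma^2 = 4, c_k = 0 for k >= 1.
Equations for k = 0 and k = 1 (AR order 1):
  gamma(0) = phi_1 gamma(1) + c_0
  gamma(1) = phi_1 gamma(0) + c_1
Substituting the second into the first: gamma(0) (1 - phi_1^2) = c_0 + phi_1 c_1, so
  gamma(0) = c_0 / (1 - phi_1^2) = 4 / (1 - (-0.893)^2) = 4 / 0.202551 = 19.748113.
  gamma(1) = phi_1 gamma(0) = (-0.893)(19.748113) = -17.635065.
Therefore gamma(1) = -17.6351 (to 4 decimal places).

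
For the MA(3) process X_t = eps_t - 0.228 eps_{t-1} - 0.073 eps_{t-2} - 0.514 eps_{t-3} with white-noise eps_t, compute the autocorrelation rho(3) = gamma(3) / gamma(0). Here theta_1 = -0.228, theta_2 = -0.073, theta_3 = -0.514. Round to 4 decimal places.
\rho(3) = -0.3889

For an MA(q) process with theta_0 = 1, the autocovariance is
  gamma(k) = sigma^2 * sum_{i=0..q-k} theta_i * theta_{i+k},
and rho(k) = gamma(k) / gamma(0). Sigma^2 cancels.
  numerator   = (1)*(-0.514) = -0.514.
  denominator = (1)^2 + (-0.228)^2 + (-0.073)^2 + (-0.514)^2 = 1.321509.
  rho(3) = -0.514 / 1.321509 = -0.3889.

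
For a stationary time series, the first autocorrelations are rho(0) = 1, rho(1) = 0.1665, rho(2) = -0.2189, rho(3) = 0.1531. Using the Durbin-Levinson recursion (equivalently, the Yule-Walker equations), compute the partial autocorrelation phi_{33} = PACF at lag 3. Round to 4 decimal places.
\phi_{33} = 0.2649

The PACF at lag k is phi_{kk}, the last component of the solution
to the Yule-Walker system G_k phi = r_k where
  (G_k)_{ij} = rho(|i - j|), (r_k)_i = rho(i), i,j = 1..k.
Equivalently, Durbin-Levinson gives phi_{kk} iteratively:
  phi_{11} = rho(1)
  phi_{kk} = [rho(k) - sum_{j=1..k-1} phi_{k-1,j} rho(k-j)]
            / [1 - sum_{j=1..k-1} phi_{k-1,j} rho(j)],
  phi_{k,j} = phi_{k-1,j} - phi_{kk} phi_{k-1,k-j},  j = 1..k-1.
Step k = 1:
  phi_11 = rho(1) = 0.1665.
Step k = 2:
  phi_22 = [rho(2) - phi_11 rho(1)] / [1 - phi_11 rho(1)] = [-0.2189 - (0.1665)(0.1665)] / [1 - (0.1665)(0.1665)]
         = -0.24662225 / 0.97227775 = -0.253654.
  Update: phi_21 = phi_11 - phi_22 phi_11 = 0.1665 - (-0.253654)(0.1665) = 0.208733.
Step k = 3:
  phi_33 = [rho(3) - phi_21 rho(2) - phi_22 rho(1)] / [1 - phi_21 rho(1) - phi_22 rho(2)]
    numerator   = 0.1531 - (0.208733)(-0.2189) - (-0.253654)(0.1665) = 0.24102515
    denominator = 1 - (0.208733)(0.1665) - (-0.253654)(-0.2189) = 0.909721
  phi_33 = 0.24102515 / 0.909721 = 0.2649.
Therefore phi_{33} = 0.2649.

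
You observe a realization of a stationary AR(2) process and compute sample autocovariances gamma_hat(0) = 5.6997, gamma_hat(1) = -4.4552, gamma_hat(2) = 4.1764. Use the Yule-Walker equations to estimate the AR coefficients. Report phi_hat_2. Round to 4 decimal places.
\hat\phi_{2} = 0.3130

The Yule-Walker equations for an AR(p) process read, in matrix form,
  Gamma_p phi = r_p,   with   (Gamma_p)_{ij} = gamma(|i - j|),
                       (r_p)_i = gamma(i),   i,j = 1..p.
Substitute the sample gammas (Toeplitz matrix and right-hand side of size 2):
  Gamma_p = [[5.6997, -4.4552], [-4.4552, 5.6997]]
  r_p     = [-4.4552, 4.1764]
Written out:
  5.6997 phi_1 - 4.4552 phi_2 = -4.4552
  -4.4552 phi_1 + 5.6997 phi_2 = 4.1764
Solve by Cramer's rule:
  det = gamma(0)^2 - gamma(1)^2 = (5.6997)^2 - (-4.4552)^2 = 32.48658009 - 19.84880704 = 12.63777305
  phi_hat_1 = [gamma(1) gamma(0) - gamma(1) gamma(2)] / det = [(-4.4552)(5.6997) - (-4.4552)(4.1764)] / 12.63777305 = -6.78660616 / 12.63777305 = -0.537
  phi_hat_2 = [gamma(0) gamma(2) - gamma(1)^2] / det = [(5.6997)(4.1764) - (-4.4552)^2] / 12.63777305 = 3.95542004 / 12.63777305 = 0.313
So phi_hat = [-0.5370, 0.3130].
Therefore phi_hat_2 = 0.3130.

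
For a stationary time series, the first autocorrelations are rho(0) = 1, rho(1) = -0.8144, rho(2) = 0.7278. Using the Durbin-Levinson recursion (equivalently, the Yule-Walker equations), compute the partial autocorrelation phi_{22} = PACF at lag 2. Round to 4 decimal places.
\phi_{22} = 0.1917

The PACF at lag k is phi_{kk}, the last component of the solution
to the Yule-Walker system G_k phi = r_k where
  (G_k)_{ij} = rho(|i - j|), (r_k)_i = rho(i), i,j = 1..k.
Equivalently, Durbin-Levinson gives phi_{kk} iteratively:
  phi_{11} = rho(1)
  phi_{kk} = [rho(k) - sum_{j=1..k-1} phi_{k-1,j} rho(k-j)]
            / [1 - sum_{j=1..k-1} phi_{k-1,j} rho(j)],
  phi_{k,j} = phi_{k-1,j} - phi_{kk} phi_{k-1,k-j},  j = 1..k-1.
Step k = 1:
  phi_11 = rho(1) = -0.8144.
Step k = 2:
  phi_22 = [rho(2) - phi_11 rho(1)] / [1 - phi_11 rho(1)] = [0.7278 - (-0.8144)(-0.8144)] / [1 - (-0.8144)(-0.8144)]
         = 0.06455264 / 0.33675264 = 0.1917.
Therefore phi_{22} = 0.1917.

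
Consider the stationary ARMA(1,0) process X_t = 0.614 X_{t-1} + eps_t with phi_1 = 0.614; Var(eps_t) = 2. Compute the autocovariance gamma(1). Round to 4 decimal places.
\gamma(1) = 1.9711

Multiply the model equation by X_{t-k} and take expectations. With theta_0 = psi_0 = 1 and psi_j the MA(infinity) weights, this gives
  gamma(k) - sum_i phi_i gamma(k-i) = c_k,
  c_k = sigma^2 * sum_{j=k..q} theta_j psi_{j-k}   (c_k = 0 for k > q),
using gamma(-m) = gamma(m).
Pure AR (q = 0): c_0 = sigma^2 = 2, c_k = 0 for k >= 1.
Equations for k = 0 and k = 1 (AR order 1):
  gamma(0) = phi_1 gamma(1) + c_0
  gamma(1) = phi_1 gamma(0) + c_1
Substituting the second into the first: gamma(0) (1 - phi_1^2) = c_0 + phi_1 c_1, so
  gamma(0) = c_0 / (1 - phi_1^2) = 2 / (1 - (0.614)^2) = 2 / 0.623004 = 3.210252.
  gamma(1) = phi_1 gamma(0) = (0.614)(3.210252) = 1.971095.
Therefore gamma(1) = 1.9711 (to 4 decimal places).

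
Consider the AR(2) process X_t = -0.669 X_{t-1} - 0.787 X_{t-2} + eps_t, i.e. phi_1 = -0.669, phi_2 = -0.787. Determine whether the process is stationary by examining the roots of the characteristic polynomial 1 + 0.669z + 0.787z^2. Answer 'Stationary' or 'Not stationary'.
\text{Stationary}

The AR(p) characteristic polynomial is P(z) = 1 + 0.669z + 0.787z^2.
Stationarity requires all roots to lie outside the unit circle, i.e. |z| > 1 for every root.
Set 1 + (0.669) z + (0.787) z^2 = 0, i.e. a z^2 + b z + c = 0 with a = 0.787, b = 0.669, c = 1.
Discriminant D = b^2 - 4ac = (0.669)^2 - 4*(0.787)*1 = 0.447561 - (3.148) = -2.700439.
D < 0, so the roots are the complex-conjugate pair z = (-b +/- i sqrt(-D)) / (2a) = -0.425 +/- 1.044i.
For a conjugate pair |z|^2 = z * conj(z) = (product of roots) = c/a = 1/(0.787) = 1.270648, so |z| = sqrt(1.270648) = 1.1272 for both roots.
Moduli of all roots: 1.1272, 1.1272.
All moduli strictly greater than 1? Yes.
Verdict: Stationary.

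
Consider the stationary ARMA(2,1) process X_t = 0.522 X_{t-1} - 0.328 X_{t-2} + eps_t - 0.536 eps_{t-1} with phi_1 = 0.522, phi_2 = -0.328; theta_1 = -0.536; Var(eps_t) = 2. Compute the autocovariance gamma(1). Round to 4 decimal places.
\gamma(1) = 0.0950

Multiply the model equation by X_{t-k} and take expectations. With theta_0 = psi_0 = 1 and psi_j the MA(infinity) weights, this gives
  gamma(k) - sum_i phi_i gamma(k-i) = c_k,
  c_k = sigma^2 * sum_{j=k..q} theta_j psi_{j-k}   (c_k = 0 for k > q),
using gamma(-m) = gamma(m).
psi-weights needed (psi_j = theta_j + sum_i phi_i psi_{j-i}):
  psi_1 = theta_1 + phi_1 = -0.536 + (0.522) = -0.014
Right-hand sides:
  c_0 = sigma^2 (1 + theta_1 psi_1) = 2 * (1 + (-0.536)(-0.014)) = 2 * 1.007504 = 2.015008
  c_1 = sigma^2 theta_1 = 2 * (-0.536) = -1.072
  c_2 = 0
Equations for k = 0, 1, 2 (AR order 2, c_2 = 0):
  (E0) gamma(0) = phi_1 gamma(1) + phi_2 gamma(2) + c_0
  (E1) gamma(1) = phi_1 gamma(0) + phi_2 gamma(1) + c_1
  (E2) gamma(2) = phi_1 gamma(1) + phi_2 gamma(0)
From (E1): gamma(1) = A gamma(0) + B with
  A = phi_1 / (1 - phi_2) = 0.522 / 1.328 = 0.393072,   B = c_1 / (1 - phi_2) = -1.072 / 1.328 = -0.807229.
Insert (E2) into (E0): gamma(0) (1 - phi_2^2) = phi_1 (1 + phi_2) gamma(1) + c_0.
  phi_1 (1 + phi_2) = (0.522)(0.672) = 0.350784,   1 - phi_2^2 = 0.892416.
Replace gamma(1) by A gamma(0) + B and collect gamma(0):
  gamma(0) [0.892416 - (0.350784)(0.393072)] = (0.350784)(-0.807229) + 2.015008
  gamma(0) * 0.754533 = 1.731845
  gamma(0) = 1.731845 / 0.754533 = 2.295256.
  gamma(1) = A gamma(0) + B = (0.393072)(2.295256) + (-0.807229) = 0.094972.
Therefore gamma(1) = 0.0950 (to 4 decimal places).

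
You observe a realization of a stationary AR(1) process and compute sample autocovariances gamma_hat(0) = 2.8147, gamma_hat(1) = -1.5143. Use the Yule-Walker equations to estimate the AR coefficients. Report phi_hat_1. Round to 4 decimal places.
\hat\phi_{1} = -0.5380

The Yule-Walker equations for an AR(p) process read, in matrix form,
  Gamma_p phi = r_p,   with   (Gamma_p)_{ij} = gamma(|i - j|),
                       (r_p)_i = gamma(i),   i,j = 1..p.
Substitute the sample gammas (Toeplitz matrix and right-hand side of size 1):
  Gamma_p = [[2.8147]]
  r_p     = [-1.5143]
With p = 1 this is the single equation gamma(0) phi_1 = gamma(1):
  phi_hat_1 = gamma(1) / gamma(0) = -1.5143 / 2.8147 = -0.5380.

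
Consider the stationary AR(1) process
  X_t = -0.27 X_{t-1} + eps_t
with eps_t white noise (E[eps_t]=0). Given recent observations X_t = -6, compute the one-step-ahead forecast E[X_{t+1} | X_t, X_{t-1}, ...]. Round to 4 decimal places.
E[X_{t+1} \mid \mathcal F_t] = 1.6200

For an AR(p) model X_t = c + sum_i phi_i X_{t-i} + eps_t, the
one-step-ahead conditional mean is
  E[X_{t+1} | X_t, ...] = c + sum_i phi_i X_{t+1-i}.
Substitute known values:
  E[X_{t+1} | ...] = (-0.27) * (-6)
                   = 1.6200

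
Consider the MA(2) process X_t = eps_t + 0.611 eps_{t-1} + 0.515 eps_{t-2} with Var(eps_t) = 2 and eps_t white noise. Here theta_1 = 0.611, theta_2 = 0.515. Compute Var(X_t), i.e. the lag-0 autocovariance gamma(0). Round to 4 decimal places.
\gamma(0) = 3.2771

For an MA(q) process X_t = eps_t + sum_i theta_i eps_{t-i} with
Var(eps_t) = sigma^2, the variance is
  gamma(0) = sigma^2 * (1 + sum_i theta_i^2).
  sum_i theta_i^2 = (0.611)^2 + (0.515)^2 = 0.373321 + 0.265225 = 0.638546.
  gamma(0) = 2 * (1 + 0.638546) = 2 * 1.638546 = 3.277092, which rounds to 3.2771.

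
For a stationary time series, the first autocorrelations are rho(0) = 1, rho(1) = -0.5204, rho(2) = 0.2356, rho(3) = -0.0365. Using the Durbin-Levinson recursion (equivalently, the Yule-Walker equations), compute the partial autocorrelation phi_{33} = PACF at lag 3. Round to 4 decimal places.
\phi_{33} = 0.0920

The PACF at lag k is phi_{kk}, the last component of the solution
to the Yule-Walker system G_k phi = r_k where
  (G_k)_{ij} = rho(|i - j|), (r_k)_i = rho(i), i,j = 1..k.
Equivalently, Durbin-Levinson gives phi_{kk} iteratively:
  phi_{11} = rho(1)
  phi_{kk} = [rho(k) - sum_{j=1..k-1} phi_{k-1,j} rho(k-j)]
            / [1 - sum_{j=1..k-1} phi_{k-1,j} rho(j)],
  phi_{k,j} = phi_{k-1,j} - phi_{kk} phi_{k-1,k-j},  j = 1..k-1.
Step k = 1:
  phi_11 = rho(1) = -0.5204.
Step k = 2:
  phi_22 = [rho(2) - phi_11 rho(1)] / [1 - phi_11 rho(1)] = [0.2356 - (-0.5204)(-0.5204)] / [1 - (-0.5204)(-0.5204)]
         = -0.03521616 / 0.72918384 = -0.048295.
  Update: phi_21 = phi_11 - phi_22 phi_11 = -0.5204 - (-0.048295)(-0.5204) = -0.545533.
Step k = 3:
  phi_33 = [rho(3) - phi_21 rho(2) - phi_22 rho(1)] / [1 - phi_21 rho(1) - phi_22 rho(2)]
    numerator   = -0.0365 - (-0.545533)(0.2356) - (-0.048295)(-0.5204) = 0.06689467
    denominator = 1 - (-0.545533)(-0.5204) - (-0.048295)(0.2356) = 0.72748306
  phi_33 = 0.06689467 / 0.72748306 = 0.092.
Therefore phi_{33} = 0.0920.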